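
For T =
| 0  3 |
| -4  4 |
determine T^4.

T^2 = [[-12, 12], [-16, 4]]
T^3 = [[-48, 12], [-16, -32]]
T^4 = [[-48, -96], [128, -176]]

[[-48, -96], [128, -176]]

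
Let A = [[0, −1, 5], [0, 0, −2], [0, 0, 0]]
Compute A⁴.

[[0, 0, 0], [0, 0, 0], [0, 0, 0]]

A is strictly triangular, hence nilpotent: A³ = 0, so A⁴ = 0.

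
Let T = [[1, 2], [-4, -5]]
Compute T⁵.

tr T = -4 and det T = 3, so the characteristic polynomial is λ² − (-4)λ + (3) with roots -1 and -3.
Eigenvectors give P = [[-1, -1], [1, 2]] with P⁻¹ = [[-2, -1], [1, 1]], and T = P·diag(-1, -3)·P⁻¹.
Then T⁵ = P·diag(-1, -243)·P⁻¹ = [[1, 243], [-1, -486]] · [[-2, -1], [1, 1]] = [[241, 242], [-484, -485]].

[[241, 242], [-484, -485]]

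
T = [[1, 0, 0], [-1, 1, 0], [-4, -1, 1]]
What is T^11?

[[1, 0, 0], [-11, 1, 0], [11, -11, 1]]

T = I + N where N = [[0, 0, 0], [-1, 0, 0], [-4, -1, 0]] is strictly lower-triangular, so N^3 = 0.
(I + N)^11 = I + 11·N + 55·N^2 = [[1, 0, 0], [-11, 1, 0], [11, -11, 1]].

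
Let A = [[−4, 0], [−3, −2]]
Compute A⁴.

A² = [[16, 0], [18, 4]]
A³ = [[−64, 0], [−84, −8]]
A⁴ = [[256, 0], [360, 16]]

[[256, 0], [360, 16]]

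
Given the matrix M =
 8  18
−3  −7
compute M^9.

[[1538, 3078], [−513, −1027]]

tr M = 1 and det M = −2, so the characteristic polynomial is λ² − (1)λ + (−2) with roots −1 and 2.
Eigenvectors give P = [[−2, 3], [1, −1]] with P⁻¹ = [[1, 3], [1, 2]], and M = P·diag(−1, 2)·P⁻¹.
Then M^9 = P·diag(−1, 512)·P⁻¹ = [[2, 1536], [−1, −512]] · [[1, 3], [1, 2]] = [[1538, 3078], [−513, −1027]].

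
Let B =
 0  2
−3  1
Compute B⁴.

B² = [[−6, 2], [−3, −5]]
B³ = [[−6, −10], [15, −11]]
B⁴ = [[30, −22], [33, 19]]

[[30, −22], [33, 19]]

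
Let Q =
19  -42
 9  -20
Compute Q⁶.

[[-377, 882], [-189, 442]]

tr Q = -1 and det Q = -2, so the characteristic polynomial is λ² − (-1)λ + (-2) with roots -2 and 1.
Eigenvectors give P = [[2, 7], [1, 3]] with P⁻¹ = [[-3, 7], [1, -2]], and Q = P·diag(-2, 1)·P⁻¹.
Then Q⁶ = P·diag(64, 1)·P⁻¹ = [[128, 7], [64, 3]] · [[-3, 7], [1, -2]] = [[-377, 882], [-189, 442]].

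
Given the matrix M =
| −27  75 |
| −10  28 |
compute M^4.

tr M = 1 and det M = −6, so the characteristic polynomial is λ² − (1)λ + (−6) with roots 3 and −2.
Eigenvectors give P = [[−5, −3], [−2, −1]] with P⁻¹ = [[1, −3], [−2, 5]], and M = P·diag(3, −2)·P⁻¹.
Then M^4 = P·diag(81, 16)·P⁻¹ = [[−405, −48], [−162, −16]] · [[1, −3], [−2, 5]] = [[−309, 975], [−130, 406]].

[[−309, 975], [−130, 406]]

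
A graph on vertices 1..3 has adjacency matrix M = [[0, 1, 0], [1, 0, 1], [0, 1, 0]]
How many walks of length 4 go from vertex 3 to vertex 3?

The number of length-4 walks from vertex 3 to vertex 3 is entry (3,3) of M⁴, where M is the adjacency matrix.
M² = [[1, 0, 1], [0, 2, 0], [1, 0, 1]]
M³ = [[0, 2, 0], [2, 0, 2], [0, 2, 0]]
M⁴ = [[2, 0, 2], [0, 4, 0], [2, 0, 2]]

2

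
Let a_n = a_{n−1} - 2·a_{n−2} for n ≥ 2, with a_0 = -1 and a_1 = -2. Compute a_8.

With companion matrix Q = [[1, -2], [1, 0]], [a_n, a_{n−1}]ᵀ = Q·[a_{n−1}, a_{n−2}]ᵀ, so [a_8, a_7]ᵀ = Q^7·[a_1, a_0]ᵀ.
Q^7 = [[-3, -14], [7, -10]], giving [a_8, a_7]ᵀ = [[20], [-4]].

20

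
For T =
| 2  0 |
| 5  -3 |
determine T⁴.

tr T = -1 and det T = -6, so the characteristic polynomial is λ² − (-1)λ + (-6) with roots 2 and -3.
Eigenvectors give P = [[1, 0], [1, -1]] with P⁻¹ = [[1, 0], [1, -1]], and T = P·diag(2, -3)·P⁻¹.
Then T⁴ = P·diag(16, 81)·P⁻¹ = [[16, 0], [16, -81]] · [[1, 0], [1, -1]] = [[16, 0], [-65, 81]].

[[16, 0], [-65, 81]]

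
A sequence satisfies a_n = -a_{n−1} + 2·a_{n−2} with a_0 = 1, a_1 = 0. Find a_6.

With companion matrix M = [[-1, 2], [1, 0]], [a_n, a_{n−1}]ᵀ = M·[a_{n−1}, a_{n−2}]ᵀ, so [a_6, a_5]ᵀ = M⁵·[a_1, a_0]ᵀ.
M⁵ = [[-21, 22], [11, -10]], giving [a_6, a_5]ᵀ = [[22], [-10]].

22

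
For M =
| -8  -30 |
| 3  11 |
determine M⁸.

tr M = 3 and det M = 2, so the characteristic polynomial is λ² − (3)λ + (2) with roots 2 and 1.
Eigenvectors give P = [[-3, 10], [1, -3]] with P⁻¹ = [[3, 10], [1, 3]], and M = P·diag(2, 1)·P⁻¹.
Then M⁸ = P·diag(256, 1)·P⁻¹ = [[-768, 10], [256, -3]] · [[3, 10], [1, 3]] = [[-2294, -7650], [765, 2551]].

[[-2294, -7650], [765, 2551]]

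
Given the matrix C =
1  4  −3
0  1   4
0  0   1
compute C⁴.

[[1, 16, 84], [0, 1, 16], [0, 0, 1]]

C = I + N where N = [[0, 4, −3], [0, 0, 4], [0, 0, 0]] is strictly upper-triangular, so N³ = 0.
(I + N)⁴ = I + 4·N + 6·N² = [[1, 16, 84], [0, 1, 16], [0, 0, 1]].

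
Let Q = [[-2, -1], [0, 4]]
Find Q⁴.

[[16, -40], [0, 256]]

Q² = [[4, -2], [0, 16]]
Q³ = [[-8, -12], [0, 64]]
Q⁴ = [[16, -40], [0, 256]]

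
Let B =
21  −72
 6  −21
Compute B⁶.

[[729, 0], [0, 729]]

tr B = 0 and det B = −9, so the characteristic polynomial is λ² − (0)λ + (−9) with roots 3 and −3.
Eigenvectors give P = [[4, 3], [1, 1]] with P⁻¹ = [[1, −3], [−1, 4]], and B = P·diag(3, −3)·P⁻¹.
Then B⁶ = P·diag(729, 729)·P⁻¹ = [[2916, 2187], [729, 729]] · [[1, −3], [−1, 4]] = [[729, 0], [0, 729]].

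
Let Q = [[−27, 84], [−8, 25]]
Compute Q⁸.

[[45921, −137760], [13120, −39359]]

tr Q = −2 and det Q = −3, so the characteristic polynomial is λ² − (−2)λ + (−3) with roots −3 and 1.
Eigenvectors give P = [[−7, −3], [−2, −1]] with P⁻¹ = [[−1, 3], [2, −7]], and Q = P·diag(−3, 1)·P⁻¹.
Then Q⁸ = P·diag(6561, 1)·P⁻¹ = [[−45927, −3], [−13122, −1]] · [[−1, 3], [2, −7]] = [[45921, −137760], [13120, −39359]].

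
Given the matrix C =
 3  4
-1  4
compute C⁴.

[[-171, 476], [-119, -52]]

C² = [[5, 28], [-7, 12]]
C³ = [[-13, 132], [-33, 20]]
C⁴ = [[-171, 476], [-119, -52]]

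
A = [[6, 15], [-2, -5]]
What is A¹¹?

[[6, 15], [-2, -5]]

A² = A (a projection; rank 1, trace 1), so A¹¹ = A.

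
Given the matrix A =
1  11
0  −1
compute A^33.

A² = I (check: tr A = 0 and det A = −1), so A^33 = A since 33 is odd.

[[1, 11], [0, −1]]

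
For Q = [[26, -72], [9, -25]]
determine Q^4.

tr Q = 1 and det Q = -2, so the characteristic polynomial is λ² − (1)λ + (-2) with roots 2 and -1.
Eigenvectors give P = [[-3, -8], [-1, -3]] with P⁻¹ = [[-3, 8], [1, -3]], and Q = P·diag(2, -1)·P⁻¹.
Then Q^4 = P·diag(16, 1)·P⁻¹ = [[-48, -8], [-16, -3]] · [[-3, 8], [1, -3]] = [[136, -360], [45, -119]].

[[136, -360], [45, -119]]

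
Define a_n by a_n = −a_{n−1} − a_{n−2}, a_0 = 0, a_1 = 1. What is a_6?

With companion matrix B = [[−1, −1], [1, 0]], [a_n, a_{n−1}]ᵀ = B·[a_{n−1}, a_{n−2}]ᵀ, so [a_6, a_5]ᵀ = B⁵·[a_1, a_0]ᵀ.
B⁵ = [[0, 1], [−1, −1]], giving [a_6, a_5]ᵀ = [[0], [−1]].

0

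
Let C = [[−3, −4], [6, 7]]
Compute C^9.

[[−39363, −39364], [59046, 59047]]

tr C = 4 and det C = 3, so the characteristic polynomial is λ² − (4)λ + (3) with roots 3 and 1.
Eigenvectors give P = [[2, 1], [−3, −1]] with P⁻¹ = [[−1, −1], [3, 2]], and C = P·diag(3, 1)·P⁻¹.
Then C^9 = P·diag(19683, 1)·P⁻¹ = [[39366, 1], [−59049, −1]] · [[−1, −1], [3, 2]] = [[−39363, −39364], [59046, 59047]].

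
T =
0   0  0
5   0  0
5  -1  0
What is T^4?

[[0, 0, 0], [0, 0, 0], [0, 0, 0]]

T is strictly triangular, hence nilpotent: T^3 = 0, so T^4 = 0.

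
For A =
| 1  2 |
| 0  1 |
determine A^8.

A = I + N where N = [[0, 2], [0, 0]] is strictly upper-triangular, so N^2 = 0.
(I + N)^8 = I + 8·N = [[1, 16], [0, 1]].

[[1, 16], [0, 1]]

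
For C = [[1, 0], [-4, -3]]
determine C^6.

[[1, 0], [728, 729]]

tr C = -2 and det C = -3, so the characteristic polynomial is λ² − (-2)λ + (-3) with roots 1 and -3.
Eigenvectors give P = [[-1, 0], [1, 1]] with P⁻¹ = [[-1, 0], [1, 1]], and C = P·diag(1, -3)·P⁻¹.
Then C^6 = P·diag(1, 729)·P⁻¹ = [[-1, 0], [1, 729]] · [[-1, 0], [1, 1]] = [[1, 0], [728, 729]].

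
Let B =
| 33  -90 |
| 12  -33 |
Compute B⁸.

tr B = 0 and det B = -9, so the characteristic polynomial is λ² − (0)λ + (-9) with roots -3 and 3.
Eigenvectors give P = [[-5, 3], [-2, 1]] with P⁻¹ = [[1, -3], [2, -5]], and B = P·diag(-3, 3)·P⁻¹.
Then B⁸ = P·diag(6561, 6561)·P⁻¹ = [[-32805, 19683], [-13122, 6561]] · [[1, -3], [2, -5]] = [[6561, 0], [0, 6561]].

[[6561, 0], [0, 6561]]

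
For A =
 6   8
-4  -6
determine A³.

tr A = 0 and det A = -4, so the characteristic polynomial is λ² − (0)λ + (-4) with roots 2 and -2.
Eigenvectors give P = [[2, -1], [-1, 1]] with P⁻¹ = [[1, 1], [1, 2]], and A = P·diag(2, -2)·P⁻¹.
Then A³ = P·diag(8, -8)·P⁻¹ = [[16, 8], [-8, -8]] · [[1, 1], [1, 2]] = [[24, 32], [-16, -24]].

[[24, 32], [-16, -24]]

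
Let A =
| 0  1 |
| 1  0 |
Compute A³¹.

A² = I (check: tr A = 0 and det A = -1), so A³¹ = A since 31 is odd.

[[0, 1], [1, 0]]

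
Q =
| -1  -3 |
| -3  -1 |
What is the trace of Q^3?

-56

Q^2 = [[10, 6], [6, 10]]
Q^3 = [[-28, -36], [-36, -28]]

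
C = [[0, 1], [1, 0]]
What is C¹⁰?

C² = I (check: tr C = 0 and det C = −1), so C¹⁰ = I since 10 is even.

[[1, 0], [0, 1]]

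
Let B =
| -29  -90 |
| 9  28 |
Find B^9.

[[-5129, -15390], [1539, 4618]]

tr B = -1 and det B = -2, so the characteristic polynomial is λ² − (-1)λ + (-2) with roots 1 and -2.
Eigenvectors give P = [[-3, 10], [1, -3]] with P⁻¹ = [[3, 10], [1, 3]], and B = P·diag(1, -2)·P⁻¹.
Then B^9 = P·diag(1, -512)·P⁻¹ = [[-3, -5120], [1, 1536]] · [[3, 10], [1, 3]] = [[-5129, -15390], [1539, 4618]].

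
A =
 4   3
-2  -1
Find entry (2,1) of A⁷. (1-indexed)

-254

tr A = 3 and det A = 2, so the characteristic polynomial is λ² − (3)λ + (2) with roots 1 and 2.
Eigenvectors give P = [[-1, 3], [1, -2]] with P⁻¹ = [[2, 3], [1, 1]], and A = P·diag(1, 2)·P⁻¹.
Then A⁷ = P·diag(1, 128)·P⁻¹ = [[-1, 384], [1, -256]] · [[2, 3], [1, 1]] = [[382, 381], [-254, -253]].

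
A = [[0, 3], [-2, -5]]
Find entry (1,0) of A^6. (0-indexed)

1330

tr A = -5 and det A = 6, so the characteristic polynomial is λ² − (-5)λ + (6) with roots -3 and -2.
Eigenvectors give P = [[1, -3], [-1, 2]] with P⁻¹ = [[-2, -3], [-1, -1]], and A = P·diag(-3, -2)·P⁻¹.
Then A^6 = P·diag(729, 64)·P⁻¹ = [[729, -192], [-729, 128]] · [[-2, -3], [-1, -1]] = [[-1266, -1995], [1330, 2059]].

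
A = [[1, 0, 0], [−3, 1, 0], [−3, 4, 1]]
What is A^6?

[[1, 0, 0], [−18, 1, 0], [−198, 24, 1]]

A = I + N where N = [[0, 0, 0], [−3, 0, 0], [−3, 4, 0]] is strictly lower-triangular, so N^3 = 0.
(I + N)^6 = I + 6·N + 15·N^2 = [[1, 0, 0], [−18, 1, 0], [−198, 24, 1]].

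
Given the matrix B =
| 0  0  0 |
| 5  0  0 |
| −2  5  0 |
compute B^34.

[[0, 0, 0], [0, 0, 0], [0, 0, 0]]

B is strictly triangular, hence nilpotent: B^3 = 0, so B^34 = 0.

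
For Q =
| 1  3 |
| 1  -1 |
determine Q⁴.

[[16, 0], [0, 16]]

Q² = [[4, 0], [0, 4]]
Q³ = [[4, 12], [4, -4]]
Q⁴ = [[16, 0], [0, 16]]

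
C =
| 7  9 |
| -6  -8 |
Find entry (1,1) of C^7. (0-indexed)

tr C = -1 and det C = -2, so the characteristic polynomial is λ² − (-1)λ + (-2) with roots -2 and 1.
Eigenvectors give P = [[-1, 3], [1, -2]] with P⁻¹ = [[2, 3], [1, 1]], and C = P·diag(-2, 1)·P⁻¹.
Then C^7 = P·diag(-128, 1)·P⁻¹ = [[128, 3], [-128, -2]] · [[2, 3], [1, 1]] = [[259, 387], [-258, -386]].

-386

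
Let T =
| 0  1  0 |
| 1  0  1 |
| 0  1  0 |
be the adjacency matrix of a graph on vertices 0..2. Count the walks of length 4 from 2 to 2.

The number of length-4 walks from vertex 2 to vertex 2 is entry (2,2) of T⁴, where T is the adjacency matrix.
T² = [[1, 0, 1], [0, 2, 0], [1, 0, 1]]
T³ = [[0, 2, 0], [2, 0, 2], [0, 2, 0]]
T⁴ = [[2, 0, 2], [0, 4, 0], [2, 0, 2]]

2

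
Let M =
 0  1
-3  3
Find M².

[[-3, 3], [-9, 6]]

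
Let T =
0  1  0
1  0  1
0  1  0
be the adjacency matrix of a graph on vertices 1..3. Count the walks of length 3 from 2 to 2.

The number of length-3 walks from vertex 2 to vertex 2 is entry (2,2) of T³, where T is the adjacency matrix.
T² = [[1, 0, 1], [0, 2, 0], [1, 0, 1]]
T³ = [[0, 2, 0], [2, 0, 2], [0, 2, 0]]

0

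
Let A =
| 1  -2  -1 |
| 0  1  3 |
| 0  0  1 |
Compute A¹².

A = I + N where N = [[0, -2, -1], [0, 0, 3], [0, 0, 0]] is strictly upper-triangular, so N³ = 0.
(I + N)¹² = I + 12·N + 66·N² = [[1, -24, -408], [0, 1, 36], [0, 0, 1]].

[[1, -24, -408], [0, 1, 36], [0, 0, 1]]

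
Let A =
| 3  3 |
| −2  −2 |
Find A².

[[3, 3], [−2, −2]]

A² = A (a projection; rank 1, trace 1), so A² = A.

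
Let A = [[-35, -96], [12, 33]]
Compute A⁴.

tr A = -2 and det A = -3, so the characteristic polynomial is λ² − (-2)λ + (-3) with roots -3 and 1.
Eigenvectors give P = [[-3, 8], [1, -3]] with P⁻¹ = [[-3, -8], [-1, -3]], and A = P·diag(-3, 1)·P⁻¹.
Then A⁴ = P·diag(81, 1)·P⁻¹ = [[-243, 8], [81, -3]] · [[-3, -8], [-1, -3]] = [[721, 1920], [-240, -639]].

[[721, 1920], [-240, -639]]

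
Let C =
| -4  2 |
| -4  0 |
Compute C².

[[8, -8], [16, -8]]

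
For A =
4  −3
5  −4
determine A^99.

A² = I (check: tr A = 0 and det A = −1), so A^99 = A since 99 is odd.

[[4, −3], [5, −4]]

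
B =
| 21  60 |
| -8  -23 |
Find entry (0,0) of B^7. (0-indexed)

tr B = -2 and det B = -3, so the characteristic polynomial is λ² − (-2)λ + (-3) with roots 1 and -3.
Eigenvectors give P = [[-3, -5], [1, 2]] with P⁻¹ = [[-2, -5], [1, 3]], and B = P·diag(1, -3)·P⁻¹.
Then B^7 = P·diag(1, -2187)·P⁻¹ = [[-3, 10935], [1, -4374]] · [[-2, -5], [1, 3]] = [[10941, 32820], [-4376, -13127]].

10941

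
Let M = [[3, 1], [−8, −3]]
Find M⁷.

[[3, 1], [−8, −3]]

M² = I (check: tr M = 0 and det M = −1), so M⁷ = M since 7 is odd.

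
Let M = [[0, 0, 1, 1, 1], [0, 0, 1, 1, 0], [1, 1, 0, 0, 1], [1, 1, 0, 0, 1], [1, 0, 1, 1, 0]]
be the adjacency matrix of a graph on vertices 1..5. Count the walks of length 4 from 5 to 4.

The number of length-4 walks from vertex 5 to vertex 4 is entry (5,4) of M^4, where M is the adjacency matrix.
M^2 = [[3, 2, 1, 1, 2], [2, 2, 0, 0, 2], [1, 0, 3, 3, 1], [1, 0, 3, 3, 1], [2, 2, 1, 1, 3]]
M^3 = [[4, 2, 7, 7, 5], [2, 0, 6, 6, 2], [7, 6, 2, 2, 7], [7, 6, 2, 2, 7], [5, 2, 7, 7, 4]]
M^4 = [[19, 14, 11, 11, 18], [14, 12, 4, 4, 14], [11, 4, 20, 20, 11], [11, 4, 20, 20, 11], [18, 14, 11, 11, 19]]

11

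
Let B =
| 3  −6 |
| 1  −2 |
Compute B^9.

[[3, −6], [1, −2]]

B² = B (a projection; rank 1, trace 1), so B^9 = B.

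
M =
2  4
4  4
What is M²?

[[20, 24], [24, 32]]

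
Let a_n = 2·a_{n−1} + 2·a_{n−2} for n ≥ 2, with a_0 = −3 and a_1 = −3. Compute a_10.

−34752

With companion matrix A = [[2, 2], [1, 0]], [a_n, a_{n−1}]ᵀ = A·[a_{n−1}, a_{n−2}]ᵀ, so [a_10, a_9]ᵀ = A^9·[a_1, a_0]ᵀ.
A^9 = [[6688, 4896], [2448, 1792]], giving [a_10, a_9]ᵀ = [[−34752], [−12720]].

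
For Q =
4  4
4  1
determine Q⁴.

[[1424, 980], [980, 689]]

Q² = [[32, 20], [20, 17]]
Q³ = [[208, 148], [148, 97]]
Q⁴ = [[1424, 980], [980, 689]]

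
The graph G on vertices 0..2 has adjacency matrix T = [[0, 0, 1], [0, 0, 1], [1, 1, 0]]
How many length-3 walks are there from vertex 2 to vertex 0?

The number of length-3 walks from vertex 2 to vertex 0 is entry (2,0) of T³, where T is the adjacency matrix.
T² = [[1, 1, 0], [1, 1, 0], [0, 0, 2]]
T³ = [[0, 0, 2], [0, 0, 2], [2, 2, 0]]

2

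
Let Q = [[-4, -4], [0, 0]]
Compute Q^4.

Q^2 = [[16, 16], [0, 0]]
Q^3 = [[-64, -64], [0, 0]]
Q^4 = [[256, 256], [0, 0]]

[[256, 256], [0, 0]]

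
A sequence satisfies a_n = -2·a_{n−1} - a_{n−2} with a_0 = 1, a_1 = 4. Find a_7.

34

With companion matrix M = [[-2, -1], [1, 0]], [a_n, a_{n−1}]ᵀ = M·[a_{n−1}, a_{n−2}]ᵀ, so [a_7, a_6]ᵀ = M⁶·[a_1, a_0]ᵀ.
M⁶ = [[7, 6], [-6, -5]], giving [a_7, a_6]ᵀ = [[34], [-29]].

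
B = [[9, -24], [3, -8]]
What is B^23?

[[9, -24], [3, -8]]

B² = B (a projection; rank 1, trace 1), so B^23 = B.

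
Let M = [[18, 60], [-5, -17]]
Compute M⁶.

[[2724, 7980], [-665, -1931]]

tr M = 1 and det M = -6, so the characteristic polynomial is λ² − (1)λ + (-6) with roots -2 and 3.
Eigenvectors give P = [[-3, 4], [1, -1]] with P⁻¹ = [[1, 4], [1, 3]], and M = P·diag(-2, 3)·P⁻¹.
Then M⁶ = P·diag(64, 729)·P⁻¹ = [[-192, 2916], [64, -729]] · [[1, 4], [1, 3]] = [[2724, 7980], [-665, -1931]].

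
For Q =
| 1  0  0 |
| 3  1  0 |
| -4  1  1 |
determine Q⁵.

[[1, 0, 0], [15, 1, 0], [10, 5, 1]]

Q = I + N where N = [[0, 0, 0], [3, 0, 0], [-4, 1, 0]] is strictly lower-triangular, so N³ = 0.
(I + N)⁵ = I + 5·N + 10·N² = [[1, 0, 0], [15, 1, 0], [10, 5, 1]].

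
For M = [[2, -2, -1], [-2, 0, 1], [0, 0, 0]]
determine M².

[[8, -4, -4], [-4, 4, 2], [0, 0, 0]]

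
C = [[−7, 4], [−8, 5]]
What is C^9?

[[−39367, 19684], [−39368, 19685]]

tr C = −2 and det C = −3, so the characteristic polynomial is λ² − (−2)λ + (−3) with roots −3 and 1.
Eigenvectors give P = [[−1, 1], [−1, 2]] with P⁻¹ = [[−2, 1], [−1, 1]], and C = P·diag(−3, 1)·P⁻¹.
Then C^9 = P·diag(−19683, 1)·P⁻¹ = [[19683, 1], [19683, 2]] · [[−2, 1], [−1, 1]] = [[−39367, 19684], [−39368, 19685]].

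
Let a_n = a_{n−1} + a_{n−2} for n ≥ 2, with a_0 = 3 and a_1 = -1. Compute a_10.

47

With companion matrix B = [[1, 1], [1, 0]], [a_n, a_{n−1}]ᵀ = B·[a_{n−1}, a_{n−2}]ᵀ, so [a_10, a_9]ᵀ = B^9·[a_1, a_0]ᵀ.
B^9 = [[55, 34], [34, 21]], giving [a_10, a_9]ᵀ = [[47], [29]].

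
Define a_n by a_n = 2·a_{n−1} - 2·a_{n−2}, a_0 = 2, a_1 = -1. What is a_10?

-96

With companion matrix M = [[2, -2], [1, 0]], [a_n, a_{n−1}]ᵀ = M·[a_{n−1}, a_{n−2}]ᵀ, so [a_10, a_9]ᵀ = M^9·[a_1, a_0]ᵀ.
M^9 = [[32, -32], [16, 0]], giving [a_10, a_9]ᵀ = [[-96], [-16]].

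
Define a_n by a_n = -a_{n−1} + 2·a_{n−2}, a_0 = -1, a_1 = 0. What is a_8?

-86

With companion matrix T = [[-1, 2], [1, 0]], [a_n, a_{n−1}]ᵀ = T·[a_{n−1}, a_{n−2}]ᵀ, so [a_8, a_7]ᵀ = T^7·[a_1, a_0]ᵀ.
T^7 = [[-85, 86], [43, -42]], giving [a_8, a_7]ᵀ = [[-86], [42]].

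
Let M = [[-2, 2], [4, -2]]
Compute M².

[[12, -8], [-16, 12]]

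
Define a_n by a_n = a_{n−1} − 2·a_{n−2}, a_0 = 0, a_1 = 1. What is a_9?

−17

With companion matrix B = [[1, −2], [1, 0]], [a_n, a_{n−1}]ᵀ = B·[a_{n−1}, a_{n−2}]ᵀ, so [a_9, a_8]ᵀ = B⁸·[a_1, a_0]ᵀ.
B⁸ = [[−17, 6], [−3, −14]], giving [a_9, a_8]ᵀ = [[−17], [−3]].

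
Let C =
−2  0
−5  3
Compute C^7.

tr C = 1 and det C = −6, so the characteristic polynomial is λ² − (1)λ + (−6) with roots 3 and −2.
Eigenvectors give P = [[0, 1], [−1, 1]] with P⁻¹ = [[1, −1], [1, 0]], and C = P·diag(3, −2)·P⁻¹.
Then C^7 = P·diag(2187, −128)·P⁻¹ = [[0, −128], [−2187, −128]] · [[1, −1], [1, 0]] = [[−128, 0], [−2315, 2187]].

[[−128, 0], [−2315, 2187]]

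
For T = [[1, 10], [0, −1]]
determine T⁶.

T² = I (check: tr T = 0 and det T = −1), so T⁶ = I since 6 is even.

[[1, 0], [0, 1]]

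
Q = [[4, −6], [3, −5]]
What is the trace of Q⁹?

−511

tr Q = −1 and det Q = −2, so the characteristic polynomial is λ² − (−1)λ + (−2) with roots −2 and 1.
Eigenvectors give P = [[1, 2], [1, 1]] with P⁻¹ = [[−1, 2], [1, −1]], and Q = P·diag(−2, 1)·P⁻¹.
Then Q⁹ = P·diag(−512, 1)·P⁻¹ = [[−512, 2], [−512, 1]] · [[−1, 2], [1, −1]] = [[514, −1026], [513, −1025]].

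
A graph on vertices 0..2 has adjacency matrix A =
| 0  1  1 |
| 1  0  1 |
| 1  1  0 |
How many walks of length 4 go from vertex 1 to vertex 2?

5

The number of length-4 walks from vertex 1 to vertex 2 is entry (1,2) of A⁴, where A is the adjacency matrix.
A² = [[2, 1, 1], [1, 2, 1], [1, 1, 2]]
A³ = [[2, 3, 3], [3, 2, 3], [3, 3, 2]]
A⁴ = [[6, 5, 5], [5, 6, 5], [5, 5, 6]]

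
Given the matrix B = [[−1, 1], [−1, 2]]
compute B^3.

B^2 = [[0, 1], [−1, 3]]
B^3 = [[−1, 2], [−2, 5]]

[[−1, 2], [−2, 5]]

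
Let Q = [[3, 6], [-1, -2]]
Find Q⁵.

Q² = Q (a projection; rank 1, trace 1), so Q⁵ = Q.

[[3, 6], [-1, -2]]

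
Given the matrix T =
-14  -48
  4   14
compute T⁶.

[[64, 0], [0, 64]]

tr T = 0 and det T = -4, so the characteristic polynomial is λ² − (0)λ + (-4) with roots -2 and 2.
Eigenvectors give P = [[4, -3], [-1, 1]] with P⁻¹ = [[1, 3], [1, 4]], and T = P·diag(-2, 2)·P⁻¹.
Then T⁶ = P·diag(64, 64)·P⁻¹ = [[256, -192], [-64, 64]] · [[1, 3], [1, 4]] = [[64, 0], [0, 64]].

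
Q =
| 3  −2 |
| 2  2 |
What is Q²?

[[5, −10], [10, 0]]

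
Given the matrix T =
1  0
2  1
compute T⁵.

[[1, 0], [10, 1]]

T = I + N where N = [[0, 0], [2, 0]] is strictly lower-triangular, so N² = 0.
(I + N)⁵ = I + 5·N = [[1, 0], [10, 1]].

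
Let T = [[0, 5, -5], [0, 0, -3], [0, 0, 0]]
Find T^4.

T is strictly triangular, hence nilpotent: T^3 = 0, so T^4 = 0.

[[0, 0, 0], [0, 0, 0], [0, 0, 0]]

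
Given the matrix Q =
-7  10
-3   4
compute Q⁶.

tr Q = -3 and det Q = 2, so the characteristic polynomial is λ² − (-3)λ + (2) with roots -2 and -1.
Eigenvectors give P = [[2, -5], [1, -3]] with P⁻¹ = [[3, -5], [1, -2]], and Q = P·diag(-2, -1)·P⁻¹.
Then Q⁶ = P·diag(64, 1)·P⁻¹ = [[128, -5], [64, -3]] · [[3, -5], [1, -2]] = [[379, -630], [189, -314]].

[[379, -630], [189, -314]]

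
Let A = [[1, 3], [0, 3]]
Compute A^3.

A^2 = [[1, 12], [0, 9]]
A^3 = [[1, 39], [0, 27]]

[[1, 39], [0, 27]]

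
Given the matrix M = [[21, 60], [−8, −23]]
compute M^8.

[[−32799, −98400], [13120, 39361]]

tr M = −2 and det M = −3, so the characteristic polynomial is λ² − (−2)λ + (−3) with roots 1 and −3.
Eigenvectors give P = [[−3, −5], [1, 2]] with P⁻¹ = [[−2, −5], [1, 3]], and M = P·diag(1, −3)·P⁻¹.
Then M^8 = P·diag(1, 6561)·P⁻¹ = [[−3, −32805], [1, 13122]] · [[−2, −5], [1, 3]] = [[−32799, −98400], [13120, 39361]].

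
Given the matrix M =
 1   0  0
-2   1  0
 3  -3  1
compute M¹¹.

[[1, 0, 0], [-22, 1, 0], [363, -33, 1]]

M = I + N where N = [[0, 0, 0], [-2, 0, 0], [3, -3, 0]] is strictly lower-triangular, so N³ = 0.
(I + N)¹¹ = I + 11·N + 55·N² = [[1, 0, 0], [-22, 1, 0], [363, -33, 1]].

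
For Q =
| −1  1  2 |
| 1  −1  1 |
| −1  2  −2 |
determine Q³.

[[7, −12, 12], [8, −9, 0], [−16, 20, −5]]

Q² = [[0, 2, −5], [−3, 4, −1], [5, −7, 4]]
Q³ = [[7, −12, 12], [8, −9, 0], [−16, 20, −5]]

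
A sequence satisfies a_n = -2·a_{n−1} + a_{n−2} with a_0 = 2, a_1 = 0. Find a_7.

-140

With companion matrix A = [[-2, 1], [1, 0]], [a_n, a_{n−1}]ᵀ = A·[a_{n−1}, a_{n−2}]ᵀ, so [a_7, a_6]ᵀ = A⁶·[a_1, a_0]ᵀ.
A⁶ = [[169, -70], [-70, 29]], giving [a_7, a_6]ᵀ = [[-140], [58]].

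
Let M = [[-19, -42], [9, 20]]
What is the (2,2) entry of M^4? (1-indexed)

106

tr M = 1 and det M = -2, so the characteristic polynomial is λ² − (1)λ + (-2) with roots -1 and 2.
Eigenvectors give P = [[7, -2], [-3, 1]] with P⁻¹ = [[1, 2], [3, 7]], and M = P·diag(-1, 2)·P⁻¹.
Then M^4 = P·diag(1, 16)·P⁻¹ = [[7, -32], [-3, 16]] · [[1, 2], [3, 7]] = [[-89, -210], [45, 106]].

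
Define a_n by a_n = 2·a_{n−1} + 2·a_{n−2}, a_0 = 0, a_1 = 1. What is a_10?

With companion matrix A = [[2, 2], [1, 0]], [a_n, a_{n−1}]ᵀ = A·[a_{n−1}, a_{n−2}]ᵀ, so [a_10, a_9]ᵀ = A⁹·[a_1, a_0]ᵀ.
A⁹ = [[6688, 4896], [2448, 1792]], giving [a_10, a_9]ᵀ = [[6688], [2448]].

6688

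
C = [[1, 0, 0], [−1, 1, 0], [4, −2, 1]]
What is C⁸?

C = I + N where N = [[0, 0, 0], [−1, 0, 0], [4, −2, 0]] is strictly lower-triangular, so N³ = 0.
(I + N)⁸ = I + 8·N + 28·N² = [[1, 0, 0], [−8, 1, 0], [88, −16, 1]].

[[1, 0, 0], [−8, 1, 0], [88, −16, 1]]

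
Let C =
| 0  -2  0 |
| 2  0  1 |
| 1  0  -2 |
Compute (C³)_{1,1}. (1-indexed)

-2

C² = [[-4, 0, -2], [1, -4, -2], [-2, -2, 4]]
C³ = [[-2, 8, 4], [-10, -2, 0], [0, 4, -10]]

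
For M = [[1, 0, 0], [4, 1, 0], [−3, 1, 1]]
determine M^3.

M = I + N where N = [[0, 0, 0], [4, 0, 0], [−3, 1, 0]] is strictly lower-triangular, so N^3 = 0.
(I + N)^3 = I + 3·N + 3·N^2 = [[1, 0, 0], [12, 1, 0], [3, 3, 1]].

[[1, 0, 0], [12, 1, 0], [3, 3, 1]]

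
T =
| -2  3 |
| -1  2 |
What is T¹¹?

[[-2, 3], [-1, 2]]

T² = I (check: tr T = 0 and det T = -1), so T¹¹ = T since 11 is odd.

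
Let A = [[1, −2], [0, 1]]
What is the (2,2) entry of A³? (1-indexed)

A = I + N where N = [[0, −2], [0, 0]] is strictly upper-triangular, so N² = 0.
(I + N)³ = I + 3·N = [[1, −6], [0, 1]].

1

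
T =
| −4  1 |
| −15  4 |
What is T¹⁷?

T² = I (check: tr T = 0 and det T = −1), so T¹⁷ = T since 17 is odd.

[[−4, 1], [−15, 4]]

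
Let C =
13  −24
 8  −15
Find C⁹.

[[59053, −118104], [39368, −78735]]

tr C = −2 and det C = −3, so the characteristic polynomial is λ² − (−2)λ + (−3) with roots 1 and −3.
Eigenvectors give P = [[2, −3], [1, −2]] with P⁻¹ = [[2, −3], [1, −2]], and C = P·diag(1, −3)·P⁻¹.
Then C⁹ = P·diag(1, −19683)·P⁻¹ = [[2, 59049], [1, 39366]] · [[2, −3], [1, −2]] = [[59053, −118104], [39368, −78735]].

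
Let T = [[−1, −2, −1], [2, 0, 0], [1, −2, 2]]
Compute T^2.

[[−4, 4, −1], [−2, −4, −2], [−3, −6, 3]]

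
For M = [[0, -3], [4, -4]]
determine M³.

M² = [[-12, 12], [-16, 4]]
M³ = [[48, -12], [16, 32]]

[[48, -12], [16, 32]]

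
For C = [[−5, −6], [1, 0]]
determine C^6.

[[2059, 3990], [−665, −1266]]

tr C = −5 and det C = 6, so the characteristic polynomial is λ² − (−5)λ + (6) with roots −2 and −3.
Eigenvectors give P = [[−2, −3], [1, 1]] with P⁻¹ = [[1, 3], [−1, −2]], and C = P·diag(−2, −3)·P⁻¹.
Then C^6 = P·diag(64, 729)·P⁻¹ = [[−128, −2187], [64, 729]] · [[1, 3], [−1, −2]] = [[2059, 3990], [−665, −1266]].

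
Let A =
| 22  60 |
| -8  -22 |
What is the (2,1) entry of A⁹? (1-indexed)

tr A = 0 and det A = -4, so the characteristic polynomial is λ² − (0)λ + (-4) with roots 2 and -2.
Eigenvectors give P = [[-3, 5], [1, -2]] with P⁻¹ = [[-2, -5], [-1, -3]], and A = P·diag(2, -2)·P⁻¹.
Then A⁹ = P·diag(512, -512)·P⁻¹ = [[-1536, -2560], [512, 1024]] · [[-2, -5], [-1, -3]] = [[5632, 15360], [-2048, -5632]].

-2048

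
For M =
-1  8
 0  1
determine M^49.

[[-1, 8], [0, 1]]

M² = I (check: tr M = 0 and det M = -1), so M^49 = M since 49 is odd.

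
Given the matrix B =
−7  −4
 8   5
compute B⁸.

[[13121, 6560], [−13120, −6559]]

tr B = −2 and det B = −3, so the characteristic polynomial is λ² − (−2)λ + (−3) with roots 1 and −3.
Eigenvectors give P = [[−1, 1], [2, −1]] with P⁻¹ = [[1, 1], [2, 1]], and B = P·diag(1, −3)·P⁻¹.
Then B⁸ = P·diag(1, 6561)·P⁻¹ = [[−1, 6561], [2, −6561]] · [[1, 1], [2, 1]] = [[13121, 6560], [−13120, −6559]].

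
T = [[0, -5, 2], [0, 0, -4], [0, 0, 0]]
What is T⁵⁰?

T is strictly triangular, hence nilpotent: T³ = 0, so T⁵⁰ = 0.

[[0, 0, 0], [0, 0, 0], [0, 0, 0]]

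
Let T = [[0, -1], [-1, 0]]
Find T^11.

T² = I (check: tr T = 0 and det T = -1), so T^11 = T since 11 is odd.

[[0, -1], [-1, 0]]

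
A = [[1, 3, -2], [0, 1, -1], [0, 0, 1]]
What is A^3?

A = I + N where N = [[0, 3, -2], [0, 0, -1], [0, 0, 0]] is strictly upper-triangular, so N^3 = 0.
(I + N)^3 = I + 3·N + 3·N^2 = [[1, 9, -15], [0, 1, -3], [0, 0, 1]].

[[1, 9, -15], [0, 1, -3], [0, 0, 1]]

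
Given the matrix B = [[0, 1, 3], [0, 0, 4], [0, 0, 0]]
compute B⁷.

[[0, 0, 0], [0, 0, 0], [0, 0, 0]]

B is strictly triangular, hence nilpotent: B³ = 0, so B⁷ = 0.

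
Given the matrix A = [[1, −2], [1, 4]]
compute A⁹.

tr A = 5 and det A = 6, so the characteristic polynomial is λ² − (5)λ + (6) with roots 2 and 3.
Eigenvectors give P = [[−2, −1], [1, 1]] with P⁻¹ = [[−1, −1], [1, 2]], and A = P·diag(2, 3)·P⁻¹.
Then A⁹ = P·diag(512, 19683)·P⁻¹ = [[−1024, −19683], [512, 19683]] · [[−1, −1], [1, 2]] = [[−18659, −38342], [19171, 38854]].

[[−18659, −38342], [19171, 38854]]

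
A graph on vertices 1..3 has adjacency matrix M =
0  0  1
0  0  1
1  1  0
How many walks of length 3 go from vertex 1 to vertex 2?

0

The number of length-3 walks from vertex 1 to vertex 2 is entry (1,2) of M^3, where M is the adjacency matrix.
M^2 = [[1, 1, 0], [1, 1, 0], [0, 0, 2]]
M^3 = [[0, 0, 2], [0, 0, 2], [2, 2, 0]]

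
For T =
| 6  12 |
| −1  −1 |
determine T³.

[[84, 228], [−19, −49]]

tr T = 5 and det T = 6, so the characteristic polynomial is λ² − (5)λ + (6) with roots 3 and 2.
Eigenvectors give P = [[−4, −3], [1, 1]] with P⁻¹ = [[−1, −3], [1, 4]], and T = P·diag(3, 2)·P⁻¹.
Then T³ = P·diag(27, 8)·P⁻¹ = [[−108, −24], [27, 8]] · [[−1, −3], [1, 4]] = [[84, 228], [−19, −49]].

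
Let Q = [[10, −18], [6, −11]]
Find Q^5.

tr Q = −1 and det Q = −2, so the characteristic polynomial is λ² − (−1)λ + (−2) with roots 1 and −2.
Eigenvectors give P = [[−2, −3], [−1, −2]] with P⁻¹ = [[−2, 3], [1, −2]], and Q = P·diag(1, −2)·P⁻¹.
Then Q^5 = P·diag(1, −32)·P⁻¹ = [[−2, 96], [−1, 64]] · [[−2, 3], [1, −2]] = [[100, −198], [66, −131]].

[[100, −198], [66, −131]]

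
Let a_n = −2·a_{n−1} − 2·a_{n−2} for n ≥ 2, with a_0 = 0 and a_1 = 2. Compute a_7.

With companion matrix M = [[−2, −2], [1, 0]], [a_n, a_{n−1}]ᵀ = M·[a_{n−1}, a_{n−2}]ᵀ, so [a_7, a_6]ᵀ = M⁶·[a_1, a_0]ᵀ.
M⁶ = [[−8, −16], [8, 8]], giving [a_7, a_6]ᵀ = [[−16], [16]].

−16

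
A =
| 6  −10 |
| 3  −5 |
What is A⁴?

A² = A (a projection; rank 1, trace 1), so A⁴ = A.

[[6, −10], [3, −5]]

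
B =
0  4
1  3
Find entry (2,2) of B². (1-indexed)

13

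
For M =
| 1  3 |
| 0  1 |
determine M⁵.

M = I + N where N = [[0, 3], [0, 0]] is strictly upper-triangular, so N² = 0.
(I + N)⁵ = I + 5·N = [[1, 15], [0, 1]].

[[1, 15], [0, 1]]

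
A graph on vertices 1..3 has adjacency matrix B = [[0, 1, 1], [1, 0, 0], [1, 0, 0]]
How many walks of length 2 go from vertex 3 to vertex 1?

0

The number of length-2 walks from vertex 3 to vertex 1 is entry (3,1) of B², where B is the adjacency matrix.
B² = [[2, 0, 0], [0, 1, 1], [0, 1, 1]]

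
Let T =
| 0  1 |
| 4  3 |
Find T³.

T² = [[4, 3], [12, 13]]
T³ = [[12, 13], [52, 51]]

[[12, 13], [52, 51]]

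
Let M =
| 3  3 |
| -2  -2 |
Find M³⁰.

M² = M (a projection; rank 1, trace 1), so M³⁰ = M.

[[3, 3], [-2, -2]]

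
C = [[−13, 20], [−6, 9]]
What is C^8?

tr C = −4 and det C = 3, so the characteristic polynomial is λ² − (−4)λ + (3) with roots −1 and −3.
Eigenvectors give P = [[5, 2], [3, 1]] with P⁻¹ = [[−1, 2], [3, −5]], and C = P·diag(−1, −3)·P⁻¹.
Then C^8 = P·diag(1, 6561)·P⁻¹ = [[5, 13122], [3, 6561]] · [[−1, 2], [3, −5]] = [[39361, −65600], [19680, −32799]].

[[39361, −65600], [19680, −32799]]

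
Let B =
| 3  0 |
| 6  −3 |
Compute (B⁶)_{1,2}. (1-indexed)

0

tr B = 0 and det B = −9, so the characteristic polynomial is λ² − (0)λ + (−9) with roots 3 and −3.
Eigenvectors give P = [[1, 0], [1, −1]] with P⁻¹ = [[1, 0], [1, −1]], and B = P·diag(3, −3)·P⁻¹.
Then B⁶ = P·diag(729, 729)·P⁻¹ = [[729, 0], [729, −729]] · [[1, 0], [1, −1]] = [[729, 0], [0, 729]].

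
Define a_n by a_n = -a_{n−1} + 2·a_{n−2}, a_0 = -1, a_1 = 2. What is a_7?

128

With companion matrix T = [[-1, 2], [1, 0]], [a_n, a_{n−1}]ᵀ = T·[a_{n−1}, a_{n−2}]ᵀ, so [a_7, a_6]ᵀ = T⁶·[a_1, a_0]ᵀ.
T⁶ = [[43, -42], [-21, 22]], giving [a_7, a_6]ᵀ = [[128], [-64]].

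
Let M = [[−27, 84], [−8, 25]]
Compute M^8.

[[45921, −137760], [13120, −39359]]

tr M = −2 and det M = −3, so the characteristic polynomial is λ² − (−2)λ + (−3) with roots −3 and 1.
Eigenvectors give P = [[−7, −3], [−2, −1]] with P⁻¹ = [[−1, 3], [2, −7]], and M = P·diag(−3, 1)·P⁻¹.
Then M^8 = P·diag(6561, 1)·P⁻¹ = [[−45927, −3], [−13122, −1]] · [[−1, 3], [2, −7]] = [[45921, −137760], [13120, −39359]].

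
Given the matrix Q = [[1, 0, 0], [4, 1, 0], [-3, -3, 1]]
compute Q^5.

Q = I + N where N = [[0, 0, 0], [4, 0, 0], [-3, -3, 0]] is strictly lower-triangular, so N^3 = 0.
(I + N)^5 = I + 5·N + 10·N^2 = [[1, 0, 0], [20, 1, 0], [-135, -15, 1]].

[[1, 0, 0], [20, 1, 0], [-135, -15, 1]]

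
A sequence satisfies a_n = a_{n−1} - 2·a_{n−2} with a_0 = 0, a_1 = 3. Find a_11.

69

With companion matrix M = [[1, -2], [1, 0]], [a_n, a_{n−1}]ᵀ = M·[a_{n−1}, a_{n−2}]ᵀ, so [a_11, a_10]ᵀ = M^10·[a_1, a_0]ᵀ.
M^10 = [[23, 22], [-11, 34]], giving [a_11, a_10]ᵀ = [[69], [-33]].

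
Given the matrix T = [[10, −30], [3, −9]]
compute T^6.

[[10, −30], [3, −9]]

T² = T (a projection; rank 1, trace 1), so T^6 = T.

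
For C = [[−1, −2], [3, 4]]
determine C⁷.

tr C = 3 and det C = 2, so the characteristic polynomial is λ² − (3)λ + (2) with roots 2 and 1.
Eigenvectors give P = [[2, −1], [−3, 1]] with P⁻¹ = [[−1, −1], [−3, −2]], and C = P·diag(2, 1)·P⁻¹.
Then C⁷ = P·diag(128, 1)·P⁻¹ = [[256, −1], [−384, 1]] · [[−1, −1], [−3, −2]] = [[−253, −254], [381, 382]].

[[−253, −254], [381, 382]]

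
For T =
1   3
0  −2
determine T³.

[[1, 9], [0, −8]]

T² = [[1, −3], [0, 4]]
T³ = [[1, 9], [0, −8]]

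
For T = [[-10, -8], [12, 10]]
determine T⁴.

tr T = 0 and det T = -4, so the characteristic polynomial is λ² − (0)λ + (-4) with roots 2 and -2.
Eigenvectors give P = [[2, -1], [-3, 1]] with P⁻¹ = [[-1, -1], [-3, -2]], and T = P·diag(2, -2)·P⁻¹.
Then T⁴ = P·diag(16, 16)·P⁻¹ = [[32, -16], [-48, 16]] · [[-1, -1], [-3, -2]] = [[16, 0], [0, 16]].

[[16, 0], [0, 16]]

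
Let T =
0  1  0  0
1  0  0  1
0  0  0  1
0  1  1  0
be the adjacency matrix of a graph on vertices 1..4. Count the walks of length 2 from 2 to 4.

0

The number of length-2 walks from vertex 2 to vertex 4 is entry (2,4) of T^2, where T is the adjacency matrix.
T^2 = [[1, 0, 0, 1], [0, 2, 1, 0], [0, 1, 1, 0], [1, 0, 0, 2]]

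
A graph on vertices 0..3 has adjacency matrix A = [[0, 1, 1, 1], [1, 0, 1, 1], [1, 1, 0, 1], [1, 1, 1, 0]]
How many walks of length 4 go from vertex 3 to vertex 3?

21

The number of length-4 walks from vertex 3 to vertex 3 is entry (3,3) of A⁴, where A is the adjacency matrix.
A² = [[3, 2, 2, 2], [2, 3, 2, 2], [2, 2, 3, 2], [2, 2, 2, 3]]
A³ = [[6, 7, 7, 7], [7, 6, 7, 7], [7, 7, 6, 7], [7, 7, 7, 6]]
A⁴ = [[21, 20, 20, 20], [20, 21, 20, 20], [20, 20, 21, 20], [20, 20, 20, 21]]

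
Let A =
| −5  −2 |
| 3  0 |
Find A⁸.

[[19171, 12610], [−18915, −12354]]

tr A = −5 and det A = 6, so the characteristic polynomial is λ² − (−5)λ + (6) with roots −2 and −3.
Eigenvectors give P = [[−2, −1], [3, 1]] with P⁻¹ = [[1, 1], [−3, −2]], and A = P·diag(−2, −3)·P⁻¹.
Then A⁸ = P·diag(256, 6561)·P⁻¹ = [[−512, −6561], [768, 6561]] · [[1, 1], [−3, −2]] = [[19171, 12610], [−18915, −12354]].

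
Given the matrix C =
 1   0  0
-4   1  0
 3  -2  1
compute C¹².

[[1, 0, 0], [-48, 1, 0], [564, -24, 1]]

C = I + N where N = [[0, 0, 0], [-4, 0, 0], [3, -2, 0]] is strictly lower-triangular, so N³ = 0.
(I + N)¹² = I + 12·N + 66·N² = [[1, 0, 0], [-48, 1, 0], [564, -24, 1]].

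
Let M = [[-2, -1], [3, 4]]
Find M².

[[1, -2], [6, 13]]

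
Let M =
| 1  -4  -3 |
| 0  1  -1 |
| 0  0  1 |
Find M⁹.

M = I + N where N = [[0, -4, -3], [0, 0, -1], [0, 0, 0]] is strictly upper-triangular, so N³ = 0.
(I + N)⁹ = I + 9·N + 36·N² = [[1, -36, 117], [0, 1, -9], [0, 0, 1]].

[[1, -36, 117], [0, 1, -9], [0, 0, 1]]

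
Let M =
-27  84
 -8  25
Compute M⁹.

tr M = -2 and det M = -3, so the characteristic polynomial is λ² − (-2)λ + (-3) with roots 1 and -3.
Eigenvectors give P = [[3, 7], [1, 2]] with P⁻¹ = [[-2, 7], [1, -3]], and M = P·diag(1, -3)·P⁻¹.
Then M⁹ = P·diag(1, -19683)·P⁻¹ = [[3, -137781], [1, -39366]] · [[-2, 7], [1, -3]] = [[-137787, 413364], [-39368, 118105]].

[[-137787, 413364], [-39368, 118105]]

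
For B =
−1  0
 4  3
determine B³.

[[−1, 0], [28, 27]]

tr B = 2 and det B = −3, so the characteristic polynomial is λ² − (2)λ + (−3) with roots −1 and 3.
Eigenvectors give P = [[1, 0], [−1, 1]] with P⁻¹ = [[1, 0], [1, 1]], and B = P·diag(−1, 3)·P⁻¹.
Then B³ = P·diag(−1, 27)·P⁻¹ = [[−1, 0], [1, 27]] · [[1, 0], [1, 1]] = [[−1, 0], [28, 27]].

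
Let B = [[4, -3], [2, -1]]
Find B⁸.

[[766, -765], [510, -509]]

tr B = 3 and det B = 2, so the characteristic polynomial is λ² − (3)λ + (2) with roots 1 and 2.
Eigenvectors give P = [[1, 3], [1, 2]] with P⁻¹ = [[-2, 3], [1, -1]], and B = P·diag(1, 2)·P⁻¹.
Then B⁸ = P·diag(1, 256)·P⁻¹ = [[1, 768], [1, 512]] · [[-2, 3], [1, -1]] = [[766, -765], [510, -509]].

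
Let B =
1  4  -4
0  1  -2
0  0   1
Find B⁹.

[[1, 36, -324], [0, 1, -18], [0, 0, 1]]

B = I + N where N = [[0, 4, -4], [0, 0, -2], [0, 0, 0]] is strictly upper-triangular, so N³ = 0.
(I + N)⁹ = I + 9·N + 36·N² = [[1, 36, -324], [0, 1, -18], [0, 0, 1]].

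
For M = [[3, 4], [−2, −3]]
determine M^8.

[[1, 0], [0, 1]]

M² = I (check: tr M = 0 and det M = −1), so M^8 = I since 8 is even.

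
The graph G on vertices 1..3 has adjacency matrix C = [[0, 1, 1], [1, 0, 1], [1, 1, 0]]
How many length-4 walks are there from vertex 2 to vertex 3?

The number of length-4 walks from vertex 2 to vertex 3 is entry (2,3) of C⁴, where C is the adjacency matrix.
C² = [[2, 1, 1], [1, 2, 1], [1, 1, 2]]
C³ = [[2, 3, 3], [3, 2, 3], [3, 3, 2]]
C⁴ = [[6, 5, 5], [5, 6, 5], [5, 5, 6]]

5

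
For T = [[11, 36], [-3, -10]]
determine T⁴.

tr T = 1 and det T = -2, so the characteristic polynomial is λ² − (1)λ + (-2) with roots -1 and 2.
Eigenvectors give P = [[-3, 4], [1, -1]] with P⁻¹ = [[1, 4], [1, 3]], and T = P·diag(-1, 2)·P⁻¹.
Then T⁴ = P·diag(1, 16)·P⁻¹ = [[-3, 64], [1, -16]] · [[1, 4], [1, 3]] = [[61, 180], [-15, -44]].

[[61, 180], [-15, -44]]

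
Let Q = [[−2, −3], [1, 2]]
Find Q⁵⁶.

[[1, 0], [0, 1]]

Q² = I (check: tr Q = 0 and det Q = −1), so Q⁵⁶ = I since 56 is even.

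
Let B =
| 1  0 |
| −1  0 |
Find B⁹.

[[1, 0], [−1, 0]]

B² = B (a projection; rank 1, trace 1), so B⁹ = B.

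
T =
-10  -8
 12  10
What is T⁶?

tr T = 0 and det T = -4, so the characteristic polynomial is λ² − (0)λ + (-4) with roots 2 and -2.
Eigenvectors give P = [[-2, 1], [3, -1]] with P⁻¹ = [[1, 1], [3, 2]], and T = P·diag(2, -2)·P⁻¹.
Then T⁶ = P·diag(64, 64)·P⁻¹ = [[-128, 64], [192, -64]] · [[1, 1], [3, 2]] = [[64, 0], [0, 64]].

[[64, 0], [0, 64]]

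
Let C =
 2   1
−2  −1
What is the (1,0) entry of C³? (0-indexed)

C² = [[2, 1], [−2, −1]]
C³ = [[2, 1], [−2, −1]]

−2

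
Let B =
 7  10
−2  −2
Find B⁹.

[[96367, 191710], [−38342, −76172]]

tr B = 5 and det B = 6, so the characteristic polynomial is λ² − (5)λ + (6) with roots 3 and 2.
Eigenvectors give P = [[5, −2], [−2, 1]] with P⁻¹ = [[1, 2], [2, 5]], and B = P·diag(3, 2)·P⁻¹.
Then B⁹ = P·diag(19683, 512)·P⁻¹ = [[98415, −1024], [−39366, 512]] · [[1, 2], [2, 5]] = [[96367, 191710], [−38342, −76172]].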